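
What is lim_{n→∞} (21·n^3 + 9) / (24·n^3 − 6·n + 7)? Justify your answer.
lim = 21/24 = 7/8

For large n the leading n^3 terms dominate both numerator and denominator. Dividing top and bottom by n^3, every other term tends to 0, leaving 21/24 = 7/8.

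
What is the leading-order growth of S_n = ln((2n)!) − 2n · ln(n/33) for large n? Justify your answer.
S_n ~ 2n · (ln 66 − 1) + O(ln n)

Stirling: ln((2n)!) = 2n ln(2n) − 2n + O(ln n).
  S_n = 2n ln(2n) − 2n − 2n ln(n/33) + O(ln n)
      = 2n ln(2n) − 2n ln n + 2n ln 33 − 2n + O(ln n)
      = 2n ln 2 + 2n ln 33 − 2n + O(ln n)
      = 2n (ln 66 − 1) + O(ln n).
Numerically ln(66) − 1 ≈ 3.1897.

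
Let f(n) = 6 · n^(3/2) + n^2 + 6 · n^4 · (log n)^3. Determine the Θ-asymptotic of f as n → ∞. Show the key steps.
f(n) ∈ Θ(n^4 · (log n)^3)

Compare the terms by growth order. For large n, n^a · (log n)^b dominates n^a' · (log n)^b' iff a > a', or (a = a' and b > b'). Ranking the 3 terms shows the dominant one is 6 · n^4 · (log n)^3. Hence f(n) ∈ Θ(n^4 · (log n)^3).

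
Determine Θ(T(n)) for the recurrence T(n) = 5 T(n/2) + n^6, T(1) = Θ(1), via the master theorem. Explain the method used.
T(n) = Θ(n^6)

log_2 5 ≈ 2.322. f(n) = n^6 dominates n^(log_2 5) since 6 > 2.322, and the regularity condition a·f(n/b) = 5·(n/2)^6 = (5/64)·n^6 ≤ c·f(n) holds with c = 5/64 ≈ 0.0781 < 1. So this is Case 3: T(n) = Θ(f(n)) = Θ(n^6).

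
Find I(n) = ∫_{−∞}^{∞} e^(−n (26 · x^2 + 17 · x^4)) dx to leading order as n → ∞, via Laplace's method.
I(n) ~ sqrt(π/(26n))

φ(x) = 26 · x^2 + 17 · x^4 has its unique global minimum at x* = 0 (since φ'(x) = 52x + 68x^3 = 0 only at x = 0 for real x with both coefficients positive, and φ → ∞ as |x| → ∞). At x* = 0, φ(0) = 0 and φ''(0) = 52. Laplace's method then gives
  I(n) ~ sqrt(2π / (n · φ''(0))) · e^(−n φ(0)) = sqrt(2π / (52n)) = sqrt(π/(26n)).
The 17 · x^4 term contributes only at subleading order (an O(1/n) relative correction).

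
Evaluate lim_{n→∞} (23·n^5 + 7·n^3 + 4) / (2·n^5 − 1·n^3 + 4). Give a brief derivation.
lim = 23/2

For large n the leading n^5 terms dominate both numerator and denominator. Dividing top and bottom by n^5, every other term tends to 0, leaving 23/2.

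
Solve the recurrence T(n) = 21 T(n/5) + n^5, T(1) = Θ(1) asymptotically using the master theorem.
T(n) = Θ(n^5)

log_5 21 ≈ 1.892. f(n) = n^5 dominates n^(log_5 21) since 5 > 1.892, and the regularity condition a·f(n/b) = 21·(n/5)^5 = (21/3125)·n^5 ≤ c·f(n) holds with c = 21/3125 ≈ 0.00672 < 1. So this is Case 3: T(n) = Θ(f(n)) = Θ(n^5).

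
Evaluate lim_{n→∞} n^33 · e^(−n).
lim = 0

Exponentials with base > 1 dominate every fixed polynomial: for any fixed c, n^c / e^n → 0 as n → ∞ (e.g. by the ratio test, or since e^n grows faster than any power of n). Hence n^33 · e^(−n) = n^33 / e^n → 0.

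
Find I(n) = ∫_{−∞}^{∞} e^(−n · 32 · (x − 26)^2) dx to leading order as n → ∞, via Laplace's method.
I(n) = sqrt(π/(32n))

Here φ(x) = 32 · (x − 26)^2 has its unique minimum at x* = 26 with φ(x*) = 0 and φ''(x*) = 64. Laplace's method gives
  I(n) ~ e^(−n φ(x*)) · sqrt(2π / (n · φ''(x*))) = sqrt(2π / (64n)) = sqrt(π/(32n)).
This is exact: substituting u = (x − 26)·sqrt(32n) gives I(n) = (1/sqrt(32n)) ∫_{−∞}^{∞} e^(−u^2) du = sqrt(π/(32n)).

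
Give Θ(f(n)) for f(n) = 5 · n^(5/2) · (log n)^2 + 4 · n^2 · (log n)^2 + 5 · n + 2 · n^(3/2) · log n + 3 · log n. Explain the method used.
f(n) ∈ Θ(n^(5/2) · (log n)^2)

Compare the terms by growth order. For large n, n^a · (log n)^b dominates n^a' · (log n)^b' iff a > a', or (a = a' and b > b'). Ranking the 5 terms shows the dominant one is 5 · n^(5/2) · (log n)^2. Hence f(n) ∈ Θ(n^(5/2) · (log n)^2).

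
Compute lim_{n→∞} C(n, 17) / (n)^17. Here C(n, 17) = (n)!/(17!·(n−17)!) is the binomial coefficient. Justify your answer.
lim = 1/17! = 1/355687428096000

With N = n → ∞: C(N, 17) / N^17 = [N(N−1)…(N−16)] / (17! · N^17) = (1/17!) · 1 · (1 − 1/n) · … · (1 − 16/n). Each factor → 1 as N → ∞, so the limit is 1/17! = 1/355687428096000.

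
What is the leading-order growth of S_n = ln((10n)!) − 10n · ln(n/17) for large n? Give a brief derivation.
S_n ~ 10n · (ln 170 − 1) + O(ln n)

Stirling: ln((10n)!) = 10n ln(10n) − 10n + O(ln n).
  S_n = 10n ln(10n) − 10n − 10n ln(n/17) + O(ln n)
      = 10n ln(10n) − 10n ln n + 10n ln 17 − 10n + O(ln n)
      = 10n ln 10 + 10n ln 17 − 10n + O(ln n)
      = 10n (ln 170 − 1) + O(ln n).
Numerically ln(170) − 1 ≈ 4.1358.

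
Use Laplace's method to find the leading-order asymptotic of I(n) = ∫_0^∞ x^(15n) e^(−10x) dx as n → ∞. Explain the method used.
I(n) ~ (sqrt(2π·15n) / 10) · (15n/(10e))^(15n)

Write the integrand as exp(15n ln x − 10x) and set f(x) = 15n ln x − 10x. Then f'(x) = 15n/x − 10 = 0 at x* = 15n/10, and f''(x*) = −15n/x*^2 = −10^2/(15n). Laplace's method (interior maximum) gives
  I(n) ~ e^(f(x*)) · sqrt(2π / |f''(x*)|)
        = exp(15n ln(15n/10) − 15n) · sqrt(2π · 15n / 10^2)
        = (15n/10)^(15n) e^(−15n) · sqrt(2π·15n) / 10
        = (sqrt(2π·15n) / 10) · (15n/(10e))^(15n).
This matches Γ(15n+1)/10^(15n+1) with Stirling applied to Γ.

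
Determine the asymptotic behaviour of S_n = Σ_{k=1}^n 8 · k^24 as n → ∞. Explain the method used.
S_n ~ 8 · n^25 / 25

By integral comparison (Euler-Maclaurin), Σ_{k=1}^n 8 · k^24 = 8 · ∫_0^n x^24 dx + O(n^24) = 8 · n^25/25 + O(n^24). (Equivalently, Faulhaber's formula gives the same leading term.)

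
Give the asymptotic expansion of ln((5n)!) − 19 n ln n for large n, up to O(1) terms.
ln((5n)!) − 19 n ln n = −14 n ln n + 5(ln 5 − 1) n + (1/2) ln(2π·5n) + O(1/n)

Stirling: ln((5n)!) = 5n ln(5n) − 5n + (1/2) ln(2π·5n) + O(1/n).
Expand 5n ln(5n) = 5n (ln n + ln 5) = 5n ln n + 5n ln 5.
Subtract 19n ln n: leading term is (5 − 19) n ln n = −14 n ln n. The next term is 5n ln 5 − 5n = 5(ln 5 − 1) n. Then the (1/2) ln(2π·5n) correction.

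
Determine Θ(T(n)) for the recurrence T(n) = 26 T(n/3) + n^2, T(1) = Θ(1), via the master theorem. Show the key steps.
T(n) = Θ(n^(log_3 26))

Master theorem: compare f(n) = n^2 to n^(log_3 26) where log_3 26 ≈ 2.966. Since 2 < log_3 26, we have f(n) = O(n^(log_3 26 − ε)) for some ε > 0 — Case 1. Hence T(n) = Θ(n^(log_3 26)).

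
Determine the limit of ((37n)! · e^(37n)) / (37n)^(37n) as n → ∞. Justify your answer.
lim = ∞

Stirling: (37n)! ~ sqrt(2π·37n) · (37n/e)^(37n). Hence
  (37n)! · e^(37n) / (37n)^(37n) ~ sqrt(2π·37n) = sqrt(2π·37) · sqrt(n) → ∞.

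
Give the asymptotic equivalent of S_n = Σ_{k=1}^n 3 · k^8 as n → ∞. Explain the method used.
S_n ~ n^9 / 3

By integral comparison (Euler-Maclaurin), Σ_{k=1}^n 3 · k^8 = 3 · ∫_0^n x^8 dx + O(n^8) = 3 · n^9/9 = n^9 / 3 + O(n^8). (Equivalently, Faulhaber's formula gives the same leading term.)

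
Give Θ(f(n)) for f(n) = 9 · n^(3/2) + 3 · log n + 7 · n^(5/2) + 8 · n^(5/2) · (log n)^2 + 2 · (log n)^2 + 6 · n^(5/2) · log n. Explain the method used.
f(n) ∈ Θ(n^(5/2) · (log n)^2)

Compare the terms by growth order. For large n, n^a · (log n)^b dominates n^a' · (log n)^b' iff a > a', or (a = a' and b > b'). Ranking the 6 terms shows the dominant one is 8 · n^(5/2) · (log n)^2. Hence f(n) ∈ Θ(n^(5/2) · (log n)^2).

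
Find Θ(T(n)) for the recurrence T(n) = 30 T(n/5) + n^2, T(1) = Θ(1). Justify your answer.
T(n) = Θ(n^(log_5 30))

Master theorem: compare f(n) = n^2 to n^(log_5 30) where log_5 30 ≈ 2.113. Since 2 < log_5 30, we have f(n) = O(n^(log_5 30 − ε)) for some ε > 0 — Case 1. Hence T(n) = Θ(n^(log_5 30)).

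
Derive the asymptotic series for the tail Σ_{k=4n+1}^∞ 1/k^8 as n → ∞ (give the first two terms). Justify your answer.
Σ_{k>4n} 1/k^8 = 1/(7 · (4n)^7) − 1/(2 · (4n)^8) + O(1/(4n)^9)

Compare to the integral: ∫_{4n}^∞ x^(−8) dx = [−x^(−7)/7]_{4n}^∞ = 1/((8−1)·(4n)^7). The Euler-Maclaurin correction adds −f(4n)/2 = −1/(2·(4n)^8). Euler-Maclaurin then gives
  Σ_{k>4n} 1/k^8 = ∫_{4n}^∞ dx/x^8 − 1/(2·(4n)^8) + O(1/(4n)^9).
(Equivalently this is ζ(8) − Σ_{k≤4n} 1/k^8.)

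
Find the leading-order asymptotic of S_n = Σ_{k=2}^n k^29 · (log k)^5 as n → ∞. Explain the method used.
S_n ~ n^30 · (log n)^5 / 30

By integral comparison, S_n = ∫_1^n x^29 · (log x)^5 dx + O(n^29 · (log n)^5). For the integral, the leading term of ∫_1^n x^29 (log x)^5 dx is n^30/30 · (log n)^5 (by repeated integration by parts; each step lowers the log-exponent and produces a relatively O(1/log n) correction). Hence S_n ~ n^30 · (log n)^5 / 30.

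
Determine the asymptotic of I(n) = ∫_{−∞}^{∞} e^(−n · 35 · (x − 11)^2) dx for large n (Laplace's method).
I(n) = sqrt(π/(35n))

Here φ(x) = 35 · (x − 11)^2 has its unique minimum at x* = 11 with φ(x*) = 0 and φ''(x*) = 70. Laplace's method gives
  I(n) ~ e^(−n φ(x*)) · sqrt(2π / (n · φ''(x*))) = sqrt(2π / (70n)) = sqrt(π/(35n)).
This is exact: substituting u = (x − 11)·sqrt(35n) gives I(n) = (1/sqrt(35n)) ∫_{−∞}^{∞} e^(−u^2) du = sqrt(π/(35n)).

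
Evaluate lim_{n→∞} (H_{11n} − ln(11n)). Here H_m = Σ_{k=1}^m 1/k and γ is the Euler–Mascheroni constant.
lim = γ

By Euler-Maclaurin, H_m = ln m + γ + O(1/m). So
  H_{11n} − ln(11n) = ln(11n) + γ − ln(11n) + O(1/n)
                       = ln(11/11) + γ + O(1/n).
Hence the limit is γ (since ln 1 = 0).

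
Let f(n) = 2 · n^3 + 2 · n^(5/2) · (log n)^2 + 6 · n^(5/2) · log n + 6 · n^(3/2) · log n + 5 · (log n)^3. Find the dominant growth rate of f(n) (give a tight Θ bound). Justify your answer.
f(n) ∈ Θ(n^3)

Compare the terms by growth order. For large n, n^a · (log n)^b dominates n^a' · (log n)^b' iff a > a', or (a = a' and b > b'). Ranking the 5 terms shows the dominant one is 2 · n^3. Hence f(n) ∈ Θ(n^3).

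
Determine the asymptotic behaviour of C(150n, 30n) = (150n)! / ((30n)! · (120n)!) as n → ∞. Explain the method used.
C(150n, 30n) ~ (3125/256)^(30n) · sqrt(5/(8π·30n))

Write N = 30n. Apply Stirling to each factorial:
  (5N)! ~ sqrt(2π·5N) · (5N/e)^(5N),
  N! ~ sqrt(2π N) · (N/e)^N,
  (4N)! ~ sqrt(2π·4N) · (4N/e)^(4N).
The exponential factors combine to (5N)^(5N) / (N^N · (4N)^(4N)) = 5^(5N)/4^(4N) = (5^5/4^4)^N = (3125/256)^N.
The square-root prefactors combine to sqrt(2π·5N) / (sqrt(2π N)·sqrt(2π·4N)) = sqrt(5 / (2π·4·N)) = sqrt(5/(8π·30n)).
Substituting N = 30n: C(150n, 30n) ~ (3125/256)^(30n) · sqrt(5/(8π·30n)).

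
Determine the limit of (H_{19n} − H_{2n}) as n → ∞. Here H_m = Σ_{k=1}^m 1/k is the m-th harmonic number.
lim = ln(19/2)

Euler-Maclaurin gives H_m = ln m + γ + 1/(2m) + O(1/m^2). The γ and O(1/m) terms cancel in the difference:
  H_{19n} − H_{2n} = ln(19n) − ln(2n) + O(1/n) = ln(19/2) + O(1/n).
Hence the limit is ln(19/2).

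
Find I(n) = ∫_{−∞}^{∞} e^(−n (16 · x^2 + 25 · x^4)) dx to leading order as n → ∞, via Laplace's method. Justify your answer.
I(n) ~ sqrt(π/(16n))

φ(x) = 16 · x^2 + 25 · x^4 has its unique global minimum at x* = 0 (since φ'(x) = 32x + 100x^3 = 0 only at x = 0 for real x with both coefficients positive, and φ → ∞ as |x| → ∞). At x* = 0, φ(0) = 0 and φ''(0) = 32. Laplace's method then gives
  I(n) ~ sqrt(2π / (n · φ''(0))) · e^(−n φ(0)) = sqrt(2π / (32n)) = sqrt(π/(16n)).
The 25 · x^4 term contributes only at subleading order (an O(1/n) relative correction).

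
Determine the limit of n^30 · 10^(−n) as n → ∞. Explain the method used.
lim = 0

Exponentials with base > 1 dominate every fixed polynomial: for any fixed c, n^c / 10^n → 0 as n → ∞ (e.g. by the ratio test, or by writing 10^n = e^(n ln 10) and noting e^(n ln 10) / n^c → ∞). Hence n^30 · 10^(−n) = n^30 / 10^n → 0.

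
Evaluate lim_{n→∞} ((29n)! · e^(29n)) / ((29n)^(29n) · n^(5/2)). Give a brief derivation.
lim = 0

Stirling: (29n)! ~ sqrt(2π·29n) · (29n/e)^(29n). Hence
  (29n)! · e^(29n) / (29n)^(29n) ~ sqrt(2π·29n).
Dividing by n^(5/2): sqrt(2π·29n) / n^(5/2) = sqrt(2π·29) · n^((1−5)/2), so the expression behaves like sqrt(2π·29) · n^((1−5)/2) → 0.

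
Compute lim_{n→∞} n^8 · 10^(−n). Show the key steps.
lim = 0

Exponentials with base > 1 dominate every fixed polynomial: for any fixed c, n^c / 10^n → 0 as n → ∞ (e.g. by the ratio test, or by writing 10^n = e^(n ln 10) and noting e^(n ln 10) / n^c → ∞). Hence n^8 · 10^(−n) = n^8 / 10^n → 0.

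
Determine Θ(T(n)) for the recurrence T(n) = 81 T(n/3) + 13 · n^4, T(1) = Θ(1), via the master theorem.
T(n) = Θ(n^4 log n)

log_3 81 = 4, and f(n) = 13 · n^4 = Θ(n^(log_3 81)). This is Case 2 of the master theorem: T(n) = Θ(f(n) · log n) = Θ(n^4 log n).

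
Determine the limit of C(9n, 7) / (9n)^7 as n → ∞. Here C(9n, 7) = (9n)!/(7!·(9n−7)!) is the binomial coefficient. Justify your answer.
lim = 1/7! = 1/5040

With N = 9n → ∞: C(N, 7) / N^7 = [N(N−1)…(N−6)] / (7! · N^7) = (1/7!) · 1 · (1 − 1/(9n)) · … · (1 − 6/(9n)). Each factor → 1 as N → ∞, so the limit is 1/7! = 1/5040.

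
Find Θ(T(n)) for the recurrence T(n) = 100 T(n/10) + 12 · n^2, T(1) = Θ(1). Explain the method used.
T(n) = Θ(n^2 log n)

log_10 100 = 2, and f(n) = 12 · n^2 = Θ(n^(log_10 100)). This is Case 2 of the master theorem: T(n) = Θ(f(n) · log n) = Θ(n^2 log n).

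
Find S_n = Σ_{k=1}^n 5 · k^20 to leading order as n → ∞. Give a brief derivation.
S_n ~ 5 · n^21 / 21

By integral comparison (Euler-Maclaurin), Σ_{k=1}^n 5 · k^20 = 5 · ∫_0^n x^20 dx + O(n^20) = 5 · n^21/21 + O(n^20). (Equivalently, Faulhaber's formula gives the same leading term.)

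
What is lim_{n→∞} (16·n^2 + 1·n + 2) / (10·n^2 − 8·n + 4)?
lim = 16/10 = 8/5

For large n the leading n^2 terms dominate both numerator and denominator. Dividing top and bottom by n^2, every other term tends to 0, leaving 16/10 = 8/5.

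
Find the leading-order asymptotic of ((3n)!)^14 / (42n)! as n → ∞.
((3n)!)^14/(42n)! ~ ((2π·3n)^(13/2) / sqrt(14)) · 14^(−14·3n)  →  0

Write N = 3n. Stirling: N! ~ sqrt(2π N)(N/e)^N and (14N)! ~ sqrt(2π·14N)·(14N/e)^(14N).
  (N!)^14/(14N)! ~ (2π N)^(14/2) (N/e)^(14N) / [sqrt(2π·14N) (14N/e)^(14N)]
     = (2π N)^(14/2) / sqrt(2π·14N) · (N/(14N))^(14N)
     = (2π N)^((14−1)/2) / sqrt(14) · 14^(−14N).
Since 14^14 > 1, the factor 14^(−14N) decays exponentially, so the ratio → 0. Substituting N = 3n gives the stated form.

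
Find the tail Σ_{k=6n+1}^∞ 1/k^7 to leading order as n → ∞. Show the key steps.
Σ_{k>6n} 1/k^7 ~ 1/(6 · (6n)^6)

Compare to the integral: ∫_{6n}^∞ x^(−7) dx = [−x^(−6)/6]_{6n}^∞ = 1/((7−1)·(6n)^6). Euler-Maclaurin then gives
  Σ_{k>6n} 1/k^7 = ∫_{6n}^∞ dx/x^7 − 1/(2·(6n)^7) + O(1/(6n)^8).
(Equivalently this is ζ(7) − Σ_{k≤6n} 1/k^7.)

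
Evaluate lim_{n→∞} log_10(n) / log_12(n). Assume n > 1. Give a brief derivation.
lim = ln(12) / ln(10) = log_10(12)

Change of base: log_10(n) = ln n / ln 10 and log_12(n) = ln n / ln 12. The ratio is (ln n / ln 10) · (ln 12 / ln n) = ln 12 / ln 10, a constant independent of n. So the limit is ln 12 / ln 10 = log_10(12).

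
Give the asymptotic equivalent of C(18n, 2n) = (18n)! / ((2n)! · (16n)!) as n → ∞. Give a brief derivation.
C(18n, 2n) ~ (387420489/16777216)^(2n) · sqrt(9/(16π·2n))

Write N = 2n. Apply Stirling to each factorial:
  (9N)! ~ sqrt(2π·9N) · (9N/e)^(9N),
  N! ~ sqrt(2π N) · (N/e)^N,
  (8N)! ~ sqrt(2π·8N) · (8N/e)^(8N).
The exponential factors combine to (9N)^(9N) / (N^N · (8N)^(8N)) = 9^(9N)/8^(8N) = (9^9/8^8)^N = (387420489/16777216)^N.
The square-root prefactors combine to sqrt(2π·9N) / (sqrt(2π N)·sqrt(2π·8N)) = sqrt(9 / (2π·8·N)) = sqrt(9/(16π·2n)).
Substituting N = 2n: C(18n, 2n) ~ (387420489/16777216)^(2n) · sqrt(9/(16π·2n)).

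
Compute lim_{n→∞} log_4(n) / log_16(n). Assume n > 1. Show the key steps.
lim = ln(16) / ln(4) = log_4(16)

Change of base: log_4(n) = ln n / ln 4 and log_16(n) = ln n / ln 16. The ratio is (ln n / ln 4) · (ln 16 / ln n) = ln 16 / ln 4, a constant independent of n. So the limit is ln 16 / ln 4 = log_4(16).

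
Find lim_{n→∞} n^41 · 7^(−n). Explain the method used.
lim = 0

Exponentials with base > 1 dominate every fixed polynomial: for any fixed c, n^c / 7^n → 0 as n → ∞ (e.g. by the ratio test, or by writing 7^n = e^(n ln 7) and noting e^(n ln 7) / n^c → ∞). Hence n^41 · 7^(−n) = n^41 / 7^n → 0.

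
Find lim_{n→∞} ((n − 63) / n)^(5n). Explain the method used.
lim = e^(−315)

Rewrite as (1 − 63/n)^(5n). By the standard limit (1 + x/n)^n → e^x, we have (1 − 63/n)^n → e^(−63), and raising to the 5th power gives e^(−315).
More precisely, ln[(1 − 63/n)^(5n)] = 5n · ln(1 − 63/n) = 5n · (-63/n + O(1/n^2)) = -315 + O(1/n) → -315.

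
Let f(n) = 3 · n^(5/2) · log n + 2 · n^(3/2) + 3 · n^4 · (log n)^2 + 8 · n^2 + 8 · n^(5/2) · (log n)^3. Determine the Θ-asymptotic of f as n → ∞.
f(n) ∈ Θ(n^4 · (log n)^2)

Compare the terms by growth order. For large n, n^a · (log n)^b dominates n^a' · (log n)^b' iff a > a', or (a = a' and b > b'). Ranking the 5 terms shows the dominant one is 3 · n^4 · (log n)^2. Hence f(n) ∈ Θ(n^4 · (log n)^2).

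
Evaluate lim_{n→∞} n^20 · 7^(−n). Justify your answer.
lim = 0

Exponentials with base > 1 dominate every fixed polynomial: for any fixed c, n^c / 7^n → 0 as n → ∞ (e.g. by the ratio test, or by writing 7^n = e^(n ln 7) and noting e^(n ln 7) / n^c → ∞). Hence n^20 · 7^(−n) = n^20 / 7^n → 0.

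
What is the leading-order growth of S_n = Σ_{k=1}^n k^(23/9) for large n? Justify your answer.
S_n ~ (9/32) · n^(32/9)

Integral comparison: Σ_{k=1}^n k^(23/9) = ∫_0^n x^(23/9) dx + O(n^(23/9)). The integral is n^(1 + 23/9) / (1 + 23/9) = n^((23+9)/9) / ((23+9)/9) = (9/32) · n^(32/9).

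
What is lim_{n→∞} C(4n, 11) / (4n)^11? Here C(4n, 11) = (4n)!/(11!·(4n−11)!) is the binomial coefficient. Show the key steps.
lim = 1/11! = 1/39916800

With N = 4n → ∞: C(N, 11) / N^11 = [N(N−1)…(N−10)] / (11! · N^11) = (1/11!) · 1 · (1 − 1/(4n)) · … · (1 − 10/(4n)). Each factor → 1 as N → ∞, so the limit is 1/11! = 1/39916800.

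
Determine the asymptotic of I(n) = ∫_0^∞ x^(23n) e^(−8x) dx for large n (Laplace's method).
I(n) ~ (sqrt(2π·23n) / 8) · (23n/(8e))^(23n)

Write the integrand as exp(23n ln x − 8x) and set f(x) = 23n ln x − 8x. Then f'(x) = 23n/x − 8 = 0 at x* = 23n/8, and f''(x*) = −23n/x*^2 = −8^2/(23n). Laplace's method (interior maximum) gives
  I(n) ~ e^(f(x*)) · sqrt(2π / |f''(x*)|)
        = exp(23n ln(23n/8) − 23n) · sqrt(2π · 23n / 8^2)
        = (23n/8)^(23n) e^(−23n) · sqrt(2π·23n) / 8
        = (sqrt(2π·23n) / 8) · (23n/(8e))^(23n).
This matches Γ(23n+1)/8^(23n+1) with Stirling applied to Γ.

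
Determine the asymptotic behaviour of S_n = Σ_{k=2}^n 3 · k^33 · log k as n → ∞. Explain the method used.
S_n ~ 3 · n^34 log n / 34 − 3 · n^34 / 1156

By integral comparison, S_n = ∫_1^n 3 · x^33 · log x dx + O(n^33 · log n). For the integral, ∫ x^33 log x dx = n^34 log n / 34 − n^34/1156 (integration by parts). Hence S_n ~ 3 · n^34 log n / 34 − 3 · n^34 / 1156.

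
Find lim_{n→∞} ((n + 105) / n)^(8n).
lim = e^840

Rewrite as (1 + 105/n)^(8n). By the standard limit (1 + x/n)^n → e^x, we have (1 + 105/n)^n → e^105, and raising to the 8th power gives e^840.
More precisely, ln[(1 + 105/n)^(8n)] = 8n · ln(1 + 105/n) = 8n · (105/n + O(1/n^2)) = 840 + O(1/n) → 840.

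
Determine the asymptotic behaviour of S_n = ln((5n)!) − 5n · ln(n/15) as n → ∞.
S_n ~ 5n · (ln 75 − 1) + O(ln n)

Stirling: ln((5n)!) = 5n ln(5n) − 5n + O(ln n).
  S_n = 5n ln(5n) − 5n − 5n ln(n/15) + O(ln n)
      = 5n ln(5n) − 5n ln n + 5n ln 15 − 5n + O(ln n)
      = 5n ln 5 + 5n ln 15 − 5n + O(ln n)
      = 5n (ln 75 − 1) + O(ln n).
Numerically ln(75) − 1 ≈ 3.3175.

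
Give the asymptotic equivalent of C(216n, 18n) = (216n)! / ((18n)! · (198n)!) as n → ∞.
C(216n, 18n) ~ (8916100448256/285311670611)^(18n) · sqrt(6/(11π·18n))

Write N = 18n. Apply Stirling to each factorial:
  (12N)! ~ sqrt(2π·12N) · (12N/e)^(12N),
  N! ~ sqrt(2π N) · (N/e)^N,
  (11N)! ~ sqrt(2π·11N) · (11N/e)^(11N).
The exponential factors combine to (12N)^(12N) / (N^N · (11N)^(11N)) = 12^(12N)/11^(11N) = (12^12/11^11)^N = (8916100448256/285311670611)^N.
The square-root prefactors combine to sqrt(2π·12N) / (sqrt(2π N)·sqrt(2π·11N)) = sqrt(12 / (2π·11·N)) = sqrt(6/(11π·18n)).
Substituting N = 18n: C(216n, 18n) ~ (8916100448256/285311670611)^(18n) · sqrt(6/(11π·18n)).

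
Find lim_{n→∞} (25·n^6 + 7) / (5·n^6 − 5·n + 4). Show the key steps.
lim = 25/5 = 5

For large n the leading n^6 terms dominate both numerator and denominator. Dividing top and bottom by n^6, every other term tends to 0, leaving 25/5 = 5.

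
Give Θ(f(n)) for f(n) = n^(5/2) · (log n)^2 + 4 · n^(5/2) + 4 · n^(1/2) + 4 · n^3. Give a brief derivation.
f(n) ∈ Θ(n^3)

Compare the terms by growth order. For large n, n^a · (log n)^b dominates n^a' · (log n)^b' iff a > a', or (a = a' and b > b'). Ranking the 4 terms shows the dominant one is 4 · n^3. Hence f(n) ∈ Θ(n^3).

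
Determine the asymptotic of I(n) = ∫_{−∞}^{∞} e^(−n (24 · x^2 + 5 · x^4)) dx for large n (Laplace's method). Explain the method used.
I(n) ~ sqrt(π/(24n))

φ(x) = 24 · x^2 + 5 · x^4 has its unique global minimum at x* = 0 (since φ'(x) = 48x + 20x^3 = 0 only at x = 0 for real x with both coefficients positive, and φ → ∞ as |x| → ∞). At x* = 0, φ(0) = 0 and φ''(0) = 48. Laplace's method then gives
  I(n) ~ sqrt(2π / (n · φ''(0))) · e^(−n φ(0)) = sqrt(2π / (48n)) = sqrt(π/(24n)).
The 5 · x^4 term contributes only at subleading order (an O(1/n) relative correction).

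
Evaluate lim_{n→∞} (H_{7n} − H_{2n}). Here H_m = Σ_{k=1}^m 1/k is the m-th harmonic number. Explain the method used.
lim = ln(7/2)

Euler-Maclaurin gives H_m = ln m + γ + 1/(2m) + O(1/m^2). The γ and O(1/m) terms cancel in the difference:
  H_{7n} − H_{2n} = ln(7n) − ln(2n) + O(1/n) = ln(7/2) + O(1/n).
Hence the limit is ln(7/2).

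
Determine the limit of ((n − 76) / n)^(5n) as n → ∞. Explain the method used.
lim = e^(−380)

Rewrite as (1 − 76/n)^(5n). By the standard limit (1 + x/n)^n → e^x, we have (1 − 76/n)^n → e^(−76), and raising to the 5th power gives e^(−380).
More precisely, ln[(1 − 76/n)^(5n)] = 5n · ln(1 − 76/n) = 5n · (-76/n + O(1/n^2)) = -380 + O(1/n) → -380.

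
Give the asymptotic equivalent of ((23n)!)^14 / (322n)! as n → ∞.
((23n)!)^14/(322n)! ~ ((2π·23n)^(13/2) / sqrt(14)) · 14^(−14·23n)  →  0

Write N = 23n. Stirling: N! ~ sqrt(2π N)(N/e)^N and (14N)! ~ sqrt(2π·14N)·(14N/e)^(14N).
  (N!)^14/(14N)! ~ (2π N)^(14/2) (N/e)^(14N) / [sqrt(2π·14N) (14N/e)^(14N)]
     = (2π N)^(14/2) / sqrt(2π·14N) · (N/(14N))^(14N)
     = (2π N)^((14−1)/2) / sqrt(14) · 14^(−14N).
Since 14^14 > 1, the factor 14^(−14N) decays exponentially, so the ratio → 0. Substituting N = 23n gives the stated form.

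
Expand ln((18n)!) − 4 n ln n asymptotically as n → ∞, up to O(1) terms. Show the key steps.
ln((18n)!) − 4 n ln n = 14 n ln n + 18(ln 18 − 1) n + (1/2) ln(2π·18n) + O(1/n)

Stirling: ln((18n)!) = 18n ln(18n) − 18n + (1/2) ln(2π·18n) + O(1/n).
Expand 18n ln(18n) = 18n (ln n + ln 18) = 18n ln n + 18n ln 18.
Subtract 4n ln n: leading term is (18 − 4) n ln n = 14 n ln n. The next term is 18n ln 18 − 18n = 18(ln 18 − 1) n. Then the (1/2) ln(2π·18n) correction.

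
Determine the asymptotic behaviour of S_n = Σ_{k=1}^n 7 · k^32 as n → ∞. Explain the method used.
S_n ~ 7 · n^33 / 33

By integral comparison (Euler-Maclaurin), Σ_{k=1}^n 7 · k^32 = 7 · ∫_0^n x^32 dx + O(n^32) = 7 · n^33/33 + O(n^32). (Equivalently, Faulhaber's formula gives the same leading term.)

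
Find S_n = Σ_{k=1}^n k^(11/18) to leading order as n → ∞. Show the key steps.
S_n ~ (18/29) · n^(29/18)

Integral comparison: Σ_{k=1}^n k^(11/18) = ∫_0^n x^(11/18) dx + O(n^(11/18)). The integral is n^(1 + 11/18) / (1 + 11/18) = n^((11+18)/18) / ((11+18)/18) = (18/29) · n^(29/18).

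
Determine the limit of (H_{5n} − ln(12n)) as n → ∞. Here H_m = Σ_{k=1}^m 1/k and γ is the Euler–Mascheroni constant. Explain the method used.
lim = ln(5/12) + γ

By Euler-Maclaurin, H_m = ln m + γ + O(1/m). So
  H_{5n} − ln(12n) = ln(5n) + γ − ln(12n) + O(1/n)
                       = ln(5/12) + γ + O(1/n).
Hence the limit is ln(5/12) + γ.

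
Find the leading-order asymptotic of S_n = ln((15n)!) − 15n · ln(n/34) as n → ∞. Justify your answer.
S_n ~ 15n · (ln 510 − 1) + O(ln n)

Stirling: ln((15n)!) = 15n ln(15n) − 15n + O(ln n).
  S_n = 15n ln(15n) − 15n − 15n ln(n/34) + O(ln n)
      = 15n ln(15n) − 15n ln n + 15n ln 34 − 15n + O(ln n)
      = 15n ln 15 + 15n ln 34 − 15n + O(ln n)
      = 15n (ln 510 − 1) + O(ln n).
Numerically ln(510) − 1 ≈ 5.2344.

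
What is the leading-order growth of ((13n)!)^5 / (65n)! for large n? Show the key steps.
((13n)!)^5/(65n)! ~ ((2π·13n)^(4/2) / sqrt(5)) · 5^(−5·13n)  →  0

Write N = 13n. Stirling: N! ~ sqrt(2π N)(N/e)^N and (5N)! ~ sqrt(2π·5N)·(5N/e)^(5N).
  (N!)^5/(5N)! ~ (2π N)^(5/2) (N/e)^(5N) / [sqrt(2π·5N) (5N/e)^(5N)]
     = (2π N)^(5/2) / sqrt(2π·5N) · (N/(5N))^(5N)
     = (2π N)^((5−1)/2) / sqrt(5) · 5^(−5N).
Since 5^5 > 1, the factor 5^(−5N) decays exponentially, so the ratio → 0. Substituting N = 13n gives the stated form.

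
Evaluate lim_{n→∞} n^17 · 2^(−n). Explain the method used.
lim = 0

Exponentials with base > 1 dominate every fixed polynomial: for any fixed c, n^c / 2^n → 0 as n → ∞ (e.g. by the ratio test, or by writing 2^n = e^(n ln 2) and noting e^(n ln 2) / n^c → ∞). Hence n^17 · 2^(−n) = n^17 / 2^n → 0.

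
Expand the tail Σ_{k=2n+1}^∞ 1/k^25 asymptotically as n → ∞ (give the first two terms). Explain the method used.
Σ_{k>2n} 1/k^25 = 1/(24 · (2n)^24) − 1/(2 · (2n)^25) + O(1/(2n)^26)

Compare to the integral: ∫_{2n}^∞ x^(−25) dx = [−x^(−24)/24]_{2n}^∞ = 1/((25−1)·(2n)^24). The Euler-Maclaurin correction adds −f(2n)/2 = −1/(2·(2n)^25). Euler-Maclaurin then gives
  Σ_{k>2n} 1/k^25 = ∫_{2n}^∞ dx/x^25 − 1/(2·(2n)^25) + O(1/(2n)^26).
(Equivalently this is ζ(25) − Σ_{k≤2n} 1/k^25.)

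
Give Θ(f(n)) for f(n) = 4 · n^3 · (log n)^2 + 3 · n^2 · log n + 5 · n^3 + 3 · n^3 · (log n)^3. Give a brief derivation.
f(n) ∈ Θ(n^3 · (log n)^3)

Compare the terms by growth order. For large n, n^a · (log n)^b dominates n^a' · (log n)^b' iff a > a', or (a = a' and b > b'). Ranking the 4 terms shows the dominant one is 3 · n^3 · (log n)^3. Hence f(n) ∈ Θ(n^3 · (log n)^3).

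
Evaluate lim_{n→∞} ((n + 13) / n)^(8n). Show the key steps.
lim = e^104

Rewrite as (1 + 13/n)^(8n). By the standard limit (1 + x/n)^n → e^x, we have (1 + 13/n)^n → e^13, and raising to the 8th power gives e^104.
More precisely, ln[(1 + 13/n)^(8n)] = 8n · ln(1 + 13/n) = 8n · (13/n + O(1/n^2)) = 104 + O(1/n) → 104.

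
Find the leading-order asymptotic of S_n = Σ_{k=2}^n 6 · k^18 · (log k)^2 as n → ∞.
S_n ~ 6 · n^19 · (log n)^2 / 19

By integral comparison, S_n = ∫_1^n 6 · x^18 · (log x)^2 dx + O(n^18 · (log n)^2). For the integral, the leading term of ∫_1^n x^18 (log x)^2 dx is n^19/19 · (log n)^2 (by repeated integration by parts; each step lowers the log-exponent and produces a relatively O(1/log n) correction). Hence S_n ~ 6 · n^19 · (log n)^2 / 19.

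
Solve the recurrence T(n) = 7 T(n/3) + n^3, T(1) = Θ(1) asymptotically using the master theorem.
T(n) = Θ(n^3)

log_3 7 ≈ 1.771. f(n) = n^3 dominates n^(log_3 7) since 3 > 1.771, and the regularity condition a·f(n/b) = 7·(n/3)^3 = (7/27)·n^3 ≤ c·f(n) holds with c = 7/27 ≈ 0.259 < 1. So this is Case 3: T(n) = Θ(f(n)) = Θ(n^3).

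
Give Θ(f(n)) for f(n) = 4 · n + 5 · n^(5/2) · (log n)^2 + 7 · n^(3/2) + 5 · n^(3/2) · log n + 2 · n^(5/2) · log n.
f(n) ∈ Θ(n^(5/2) · (log n)^2)

Compare the terms by growth order. For large n, n^a · (log n)^b dominates n^a' · (log n)^b' iff a > a', or (a = a' and b > b'). Ranking the 5 terms shows the dominant one is 5 · n^(5/2) · (log n)^2. Hence f(n) ∈ Θ(n^(5/2) · (log n)^2).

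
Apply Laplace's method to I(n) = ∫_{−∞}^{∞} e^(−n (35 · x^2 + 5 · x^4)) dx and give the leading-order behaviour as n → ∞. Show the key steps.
I(n) ~ sqrt(π/(35n))

φ(x) = 35 · x^2 + 5 · x^4 has its unique global minimum at x* = 0 (since φ'(x) = 70x + 20x^3 = 0 only at x = 0 for real x with both coefficients positive, and φ → ∞ as |x| → ∞). At x* = 0, φ(0) = 0 and φ''(0) = 70. Laplace's method then gives
  I(n) ~ sqrt(2π / (n · φ''(0))) · e^(−n φ(0)) = sqrt(2π / (70n)) = sqrt(π/(35n)).
The 5 · x^4 term contributes only at subleading order (an O(1/n) relative correction).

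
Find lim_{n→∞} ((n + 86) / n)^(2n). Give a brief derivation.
lim = e^172

Rewrite as (1 + 86/n)^(2n). By the standard limit (1 + x/n)^n → e^x, we have (1 + 86/n)^n → e^86, and raising to the 2nd power gives e^172.
More precisely, ln[(1 + 86/n)^(2n)] = 2n · ln(1 + 86/n) = 2n · (86/n + O(1/n^2)) = 172 + O(1/n) → 172.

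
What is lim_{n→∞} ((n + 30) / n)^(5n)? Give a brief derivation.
lim = e^150

Rewrite as (1 + 30/n)^(5n). By the standard limit (1 + x/n)^n → e^x, we have (1 + 30/n)^n → e^30, and raising to the 5th power gives e^150.
More precisely, ln[(1 + 30/n)^(5n)] = 5n · ln(1 + 30/n) = 5n · (30/n + O(1/n^2)) = 150 + O(1/n) → 150.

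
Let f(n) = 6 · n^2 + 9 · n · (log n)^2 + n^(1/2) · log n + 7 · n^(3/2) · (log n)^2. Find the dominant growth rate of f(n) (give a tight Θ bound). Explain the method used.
f(n) ∈ Θ(n^2)

Compare the terms by growth order. For large n, n^a · (log n)^b dominates n^a' · (log n)^b' iff a > a', or (a = a' and b > b'). Ranking the 4 terms shows the dominant one is 6 · n^2. Hence f(n) ∈ Θ(n^2).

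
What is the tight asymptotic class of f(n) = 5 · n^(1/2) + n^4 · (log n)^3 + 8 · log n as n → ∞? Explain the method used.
f(n) ∈ Θ(n^4 · (log n)^3)

Compare the terms by growth order. For large n, n^a · (log n)^b dominates n^a' · (log n)^b' iff a > a', or (a = a' and b > b'). Ranking the 3 terms shows the dominant one is n^4 · (log n)^3. Hence f(n) ∈ Θ(n^4 · (log n)^3).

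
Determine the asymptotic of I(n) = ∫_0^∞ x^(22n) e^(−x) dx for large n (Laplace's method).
I(n) ~ sqrt(2π·22n) · (22n/e)^(22n)

Write the integrand as exp(22n ln x − x) and set f(x) = 22n ln x − x. Then f'(x) = 22n/x − 1 = 0 at x* = 22n, and f''(x*) = −22n/x*^2 = −1/(22n). Laplace's method (interior maximum) gives
  I(n) ~ e^(f(x*)) · sqrt(2π / |f''(x*)|)
        = exp(22n ln(22n) − 22n) · sqrt(2π · 22n)
        = (22n)^(22n) e^(−22n) · sqrt(2π·22n)
        = sqrt(2π·22n) · (22n/e)^(22n).
This matches Γ(22n+1) with Stirling applied to Γ.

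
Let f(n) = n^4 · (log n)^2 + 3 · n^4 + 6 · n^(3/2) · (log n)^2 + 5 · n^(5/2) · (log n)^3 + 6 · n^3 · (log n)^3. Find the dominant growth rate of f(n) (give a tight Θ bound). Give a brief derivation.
f(n) ∈ Θ(n^4 · (log n)^2)

Compare the terms by growth order. For large n, n^a · (log n)^b dominates n^a' · (log n)^b' iff a > a', or (a = a' and b > b'). Ranking the 5 terms shows the dominant one is n^4 · (log n)^2. Hence f(n) ∈ Θ(n^4 · (log n)^2).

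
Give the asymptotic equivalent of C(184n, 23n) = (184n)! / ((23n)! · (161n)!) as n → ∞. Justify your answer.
C(184n, 23n) ~ (16777216/823543)^(23n) · sqrt(4/(7π·23n))

Write N = 23n. Apply Stirling to each factorial:
  (8N)! ~ sqrt(2π·8N) · (8N/e)^(8N),
  N! ~ sqrt(2π N) · (N/e)^N,
  (7N)! ~ sqrt(2π·7N) · (7N/e)^(7N).
The exponential factors combine to (8N)^(8N) / (N^N · (7N)^(7N)) = 8^(8N)/7^(7N) = (8^8/7^7)^N = (16777216/823543)^N.
The square-root prefactors combine to sqrt(2π·8N) / (sqrt(2π N)·sqrt(2π·7N)) = sqrt(8 / (2π·7·N)) = sqrt(4/(7π·23n)).
Substituting N = 23n: C(184n, 23n) ~ (16777216/823543)^(23n) · sqrt(4/(7π·23n)).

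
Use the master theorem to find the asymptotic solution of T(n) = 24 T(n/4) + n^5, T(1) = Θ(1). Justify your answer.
T(n) = Θ(n^5)

log_4 24 ≈ 2.292. f(n) = n^5 dominates n^(log_4 24) since 5 > 2.292, and the regularity condition a·f(n/b) = 24·(n/4)^5 = (24/1024)·n^5 ≤ c·f(n) holds with c = 24/1024 ≈ 0.0234 < 1. So this is Case 3: T(n) = Θ(f(n)) = Θ(n^5).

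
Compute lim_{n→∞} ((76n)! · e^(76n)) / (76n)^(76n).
lim = ∞

Stirling: (76n)! ~ sqrt(2π·76n) · (76n/e)^(76n). Hence
  (76n)! · e^(76n) / (76n)^(76n) ~ sqrt(2π·76n) = sqrt(2π·76) · sqrt(n) → ∞.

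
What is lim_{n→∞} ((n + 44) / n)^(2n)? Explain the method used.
lim = e^88

Rewrite as (1 + 44/n)^(2n). By the standard limit (1 + x/n)^n → e^x, we have (1 + 44/n)^n → e^44, and raising to the 2nd power gives e^88.
More precisely, ln[(1 + 44/n)^(2n)] = 2n · ln(1 + 44/n) = 2n · (44/n + O(1/n^2)) = 88 + O(1/n) → 88.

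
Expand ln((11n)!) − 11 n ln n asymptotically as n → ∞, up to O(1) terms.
ln((11n)!) − 11 n ln n = 11(ln 11 − 1) n + (1/2) ln(2π·11n) + O(1/n)

Stirling: ln((11n)!) = 11n ln(11n) − 11n + (1/2) ln(2π·11n) + O(1/n).
Since 11n ln(11n) = 11n ln n + 11n ln 11, subtracting 11n ln n cancels the n ln n term exactly. What remains is 11(ln 11 − 1) n + (1/2) ln(2π·11n) + O(1/n).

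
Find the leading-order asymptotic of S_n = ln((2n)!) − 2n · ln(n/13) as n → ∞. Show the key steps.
S_n ~ 2n · (ln 26 − 1) + O(ln n)

Stirling: ln((2n)!) = 2n ln(2n) − 2n + O(ln n).
  S_n = 2n ln(2n) − 2n − 2n ln(n/13) + O(ln n)
      = 2n ln(2n) − 2n ln n + 2n ln 13 − 2n + O(ln n)
      = 2n ln 2 + 2n ln 13 − 2n + O(ln n)
      = 2n (ln 26 − 1) + O(ln n).
Numerically ln(26) − 1 ≈ 2.2581.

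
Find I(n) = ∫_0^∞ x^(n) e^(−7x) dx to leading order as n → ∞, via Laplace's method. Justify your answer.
I(n) ~ (sqrt(2π·n) / 7) · (n/(7e))^(n)

Write the integrand as exp(n ln x − 7x) and set f(x) = n ln x − 7x. Then f'(x) = n/x − 7 = 0 at x* = n/7, and f''(x*) = −n/x*^2 = −7^2/(n). Laplace's method (interior maximum) gives
  I(n) ~ e^(f(x*)) · sqrt(2π / |f''(x*)|)
        = exp(n ln(n/7) − n) · sqrt(2π · n / 7^2)
        = (n/7)^(n) e^(−n) · sqrt(2π·n) / 7
        = (sqrt(2π·n) / 7) · (n/(7e))^(n).
This matches Γ(n+1)/7^(n+1) with Stirling applied to Γ.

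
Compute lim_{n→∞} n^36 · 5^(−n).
lim = 0

Exponentials with base > 1 dominate every fixed polynomial: for any fixed c, n^c / 5^n → 0 as n → ∞ (e.g. by the ratio test, or by writing 5^n = e^(n ln 5) and noting e^(n ln 5) / n^c → ∞). Hence n^36 · 5^(−n) = n^36 / 5^n → 0.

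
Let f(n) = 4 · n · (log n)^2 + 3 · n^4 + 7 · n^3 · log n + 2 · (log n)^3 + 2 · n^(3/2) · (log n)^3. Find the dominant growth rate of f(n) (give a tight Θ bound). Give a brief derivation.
f(n) ∈ Θ(n^4)

Compare the terms by growth order. For large n, n^a · (log n)^b dominates n^a' · (log n)^b' iff a > a', or (a = a' and b > b'). Ranking the 5 terms shows the dominant one is 3 · n^4. Hence f(n) ∈ Θ(n^4).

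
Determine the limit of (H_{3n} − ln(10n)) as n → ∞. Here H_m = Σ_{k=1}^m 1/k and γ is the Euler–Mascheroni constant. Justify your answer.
lim = ln(3/10) + γ

By Euler-Maclaurin, H_m = ln m + γ + O(1/m). So
  H_{3n} − ln(10n) = ln(3n) + γ − ln(10n) + O(1/n)
                       = ln(3/10) + γ + O(1/n).
Hence the limit is ln(3/10) + γ.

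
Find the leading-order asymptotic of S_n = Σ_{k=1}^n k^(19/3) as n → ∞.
S_n ~ (3/22) · n^(22/3)

Integral comparison: Σ_{k=1}^n k^(19/3) = ∫_0^n x^(19/3) dx + O(n^(19/3)). The integral is n^(1 + 19/3) / (1 + 19/3) = n^((19+3)/3) / ((19+3)/3) = (3/22) · n^(22/3).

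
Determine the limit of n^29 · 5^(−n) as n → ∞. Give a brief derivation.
lim = 0

Exponentials with base > 1 dominate every fixed polynomial: for any fixed c, n^c / 5^n → 0 as n → ∞ (e.g. by the ratio test, or by writing 5^n = e^(n ln 5) and noting e^(n ln 5) / n^c → ∞). Hence n^29 · 5^(−n) = n^29 / 5^n → 0.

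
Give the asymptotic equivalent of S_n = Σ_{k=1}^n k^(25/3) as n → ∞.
S_n ~ (3/28) · n^(28/3)

Integral comparison: Σ_{k=1}^n k^(25/3) = ∫_0^n x^(25/3) dx + O(n^(25/3)). The integral is n^(1 + 25/3) / (1 + 25/3) = n^((25+3)/3) / ((25+3)/3) = (3/28) · n^(28/3).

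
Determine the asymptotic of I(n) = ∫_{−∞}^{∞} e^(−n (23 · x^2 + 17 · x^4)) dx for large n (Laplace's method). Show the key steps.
I(n) ~ sqrt(π/(23n))

φ(x) = 23 · x^2 + 17 · x^4 has its unique global minimum at x* = 0 (since φ'(x) = 46x + 68x^3 = 0 only at x = 0 for real x with both coefficients positive, and φ → ∞ as |x| → ∞). At x* = 0, φ(0) = 0 and φ''(0) = 46. Laplace's method then gives
  I(n) ~ sqrt(2π / (n · φ''(0))) · e^(−n φ(0)) = sqrt(2π / (46n)) = sqrt(π/(23n)).
The 17 · x^4 term contributes only at subleading order (an O(1/n) relative correction).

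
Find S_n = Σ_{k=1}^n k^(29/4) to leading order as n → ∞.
S_n ~ (4/33) · n^(33/4)

Integral comparison: Σ_{k=1}^n k^(29/4) = ∫_0^n x^(29/4) dx + O(n^(29/4)). The integral is n^(1 + 29/4) / (1 + 29/4) = n^((29+4)/4) / ((29+4)/4) = (4/33) · n^(33/4).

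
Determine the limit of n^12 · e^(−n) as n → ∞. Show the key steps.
lim = 0

Exponentials with base > 1 dominate every fixed polynomial: for any fixed c, n^c / e^n → 0 as n → ∞ (e.g. by the ratio test, or since e^n grows faster than any power of n). Hence n^12 · e^(−n) = n^12 / e^n → 0.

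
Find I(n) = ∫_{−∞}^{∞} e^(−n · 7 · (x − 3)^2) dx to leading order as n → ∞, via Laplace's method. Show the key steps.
I(n) = sqrt(π/(7n))

Here φ(x) = 7 · (x − 3)^2 has its unique minimum at x* = 3 with φ(x*) = 0 and φ''(x*) = 14. Laplace's method gives
  I(n) ~ e^(−n φ(x*)) · sqrt(2π / (n · φ''(x*))) = sqrt(2π / (14n)) = sqrt(π/(7n)).
This is exact: substituting u = (x − 3)·sqrt(7n) gives I(n) = (1/sqrt(7n)) ∫_{−∞}^{∞} e^(−u^2) du = sqrt(π/(7n)).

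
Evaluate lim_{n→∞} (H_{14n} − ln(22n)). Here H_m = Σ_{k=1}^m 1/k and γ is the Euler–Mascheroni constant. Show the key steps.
lim = ln(7/11) + γ

By Euler-Maclaurin, H_m = ln m + γ + O(1/m). So
  H_{14n} − ln(22n) = ln(14n) + γ − ln(22n) + O(1/n)
                       = ln(14/22) + γ + O(1/n).
Hence the limit is ln(14/22) + γ (= ln(7/11)).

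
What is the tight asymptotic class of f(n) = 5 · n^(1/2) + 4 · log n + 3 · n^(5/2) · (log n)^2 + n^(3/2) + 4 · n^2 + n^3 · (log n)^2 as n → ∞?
f(n) ∈ Θ(n^3 · (log n)^2)

Compare the terms by growth order. For large n, n^a · (log n)^b dominates n^a' · (log n)^b' iff a > a', or (a = a' and b > b'). Ranking the 6 terms shows the dominant one is n^3 · (log n)^2. Hence f(n) ∈ Θ(n^3 · (log n)^2).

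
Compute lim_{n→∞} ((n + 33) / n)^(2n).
lim = e^66

Rewrite as (1 + 33/n)^(2n). By the standard limit (1 + x/n)^n → e^x, we have (1 + 33/n)^n → e^33, and raising to the 2nd power gives e^66.
More precisely, ln[(1 + 33/n)^(2n)] = 2n · ln(1 + 33/n) = 2n · (33/n + O(1/n^2)) = 66 + O(1/n) → 66.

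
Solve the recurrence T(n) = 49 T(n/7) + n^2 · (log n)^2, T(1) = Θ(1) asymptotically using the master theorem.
T(n) = Θ(n^2 · (log n)^3)

Here log_7 49 = 2 and f(n) = n^2 · (log n)^2 = Θ(n^(log_7 49) · (log n)^2). This is the extended Case 2 of the master theorem (f matches the critical exponent up to log factors), giving T(n) = Θ(n^(log_7 49) · (log n)^(2+1)) = Θ(n^2 · (log n)^3).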